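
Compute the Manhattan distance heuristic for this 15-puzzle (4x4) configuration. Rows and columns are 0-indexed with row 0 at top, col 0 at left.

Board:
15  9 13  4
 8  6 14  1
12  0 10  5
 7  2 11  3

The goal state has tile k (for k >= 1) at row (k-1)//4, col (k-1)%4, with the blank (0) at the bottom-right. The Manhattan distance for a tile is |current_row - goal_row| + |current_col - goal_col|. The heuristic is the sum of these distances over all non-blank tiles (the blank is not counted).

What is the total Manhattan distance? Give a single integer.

Tile 15: (0,0)->(3,2) = 5
Tile 9: (0,1)->(2,0) = 3
Tile 13: (0,2)->(3,0) = 5
Tile 4: (0,3)->(0,3) = 0
Tile 8: (1,0)->(1,3) = 3
Tile 6: (1,1)->(1,1) = 0
Tile 14: (1,2)->(3,1) = 3
Tile 1: (1,3)->(0,0) = 4
Tile 12: (2,0)->(2,3) = 3
Tile 10: (2,2)->(2,1) = 1
Tile 5: (2,3)->(1,0) = 4
Tile 7: (3,0)->(1,2) = 4
Tile 2: (3,1)->(0,1) = 3
Tile 11: (3,2)->(2,2) = 1
Tile 3: (3,3)->(0,2) = 4
Sum: 5 + 3 + 5 + 0 + 3 + 0 + 3 + 4 + 3 + 1 + 4 + 4 + 3 + 1 + 4 = 43

Answer: 43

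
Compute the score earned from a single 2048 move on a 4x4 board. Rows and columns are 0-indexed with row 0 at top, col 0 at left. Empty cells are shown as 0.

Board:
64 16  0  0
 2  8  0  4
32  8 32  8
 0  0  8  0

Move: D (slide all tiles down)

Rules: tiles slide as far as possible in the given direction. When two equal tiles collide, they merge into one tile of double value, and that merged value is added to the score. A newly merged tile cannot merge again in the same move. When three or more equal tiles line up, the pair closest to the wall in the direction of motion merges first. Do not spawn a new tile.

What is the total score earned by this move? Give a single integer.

Answer: 16

Derivation:
Slide down:
col 0: [64, 2, 32, 0] -> [0, 64, 2, 32]  score +0 (running 0)
col 1: [16, 8, 8, 0] -> [0, 0, 16, 16]  score +16 (running 16)
col 2: [0, 0, 32, 8] -> [0, 0, 32, 8]  score +0 (running 16)
col 3: [0, 4, 8, 0] -> [0, 0, 4, 8]  score +0 (running 16)
Board after move:
 0  0  0  0
64  0  0  0
 2 16 32  4
32 16  8  8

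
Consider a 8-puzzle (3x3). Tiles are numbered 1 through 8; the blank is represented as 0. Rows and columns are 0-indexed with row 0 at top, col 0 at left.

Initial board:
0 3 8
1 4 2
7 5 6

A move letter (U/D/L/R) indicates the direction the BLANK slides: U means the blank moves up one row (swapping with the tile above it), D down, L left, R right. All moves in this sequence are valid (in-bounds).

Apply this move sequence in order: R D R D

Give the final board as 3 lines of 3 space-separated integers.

Answer: 3 4 8
1 2 6
7 5 0

Derivation:
After move 1 (R):
3 0 8
1 4 2
7 5 6

After move 2 (D):
3 4 8
1 0 2
7 5 6

After move 3 (R):
3 4 8
1 2 0
7 5 6

After move 4 (D):
3 4 8
1 2 6
7 5 0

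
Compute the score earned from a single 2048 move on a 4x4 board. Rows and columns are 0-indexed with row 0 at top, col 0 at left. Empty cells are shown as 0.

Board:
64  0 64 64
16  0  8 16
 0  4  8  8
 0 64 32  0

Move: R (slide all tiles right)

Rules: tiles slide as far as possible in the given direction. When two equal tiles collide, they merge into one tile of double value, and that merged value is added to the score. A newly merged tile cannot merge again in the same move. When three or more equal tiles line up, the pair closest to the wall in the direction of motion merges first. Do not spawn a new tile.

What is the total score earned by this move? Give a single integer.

Slide right:
row 0: [64, 0, 64, 64] -> [0, 0, 64, 128]  score +128 (running 128)
row 1: [16, 0, 8, 16] -> [0, 16, 8, 16]  score +0 (running 128)
row 2: [0, 4, 8, 8] -> [0, 0, 4, 16]  score +16 (running 144)
row 3: [0, 64, 32, 0] -> [0, 0, 64, 32]  score +0 (running 144)
Board after move:
  0   0  64 128
  0  16   8  16
  0   0   4  16
  0   0  64  32

Answer: 144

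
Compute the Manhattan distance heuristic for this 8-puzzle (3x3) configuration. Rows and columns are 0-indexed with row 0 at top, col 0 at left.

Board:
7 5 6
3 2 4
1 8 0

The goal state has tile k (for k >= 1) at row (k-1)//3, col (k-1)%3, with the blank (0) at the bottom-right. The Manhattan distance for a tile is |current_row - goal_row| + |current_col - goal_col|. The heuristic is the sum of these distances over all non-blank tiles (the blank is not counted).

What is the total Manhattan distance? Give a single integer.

Tile 7: at (0,0), goal (2,0), distance |0-2|+|0-0| = 2
Tile 5: at (0,1), goal (1,1), distance |0-1|+|1-1| = 1
Tile 6: at (0,2), goal (1,2), distance |0-1|+|2-2| = 1
Tile 3: at (1,0), goal (0,2), distance |1-0|+|0-2| = 3
Tile 2: at (1,1), goal (0,1), distance |1-0|+|1-1| = 1
Tile 4: at (1,2), goal (1,0), distance |1-1|+|2-0| = 2
Tile 1: at (2,0), goal (0,0), distance |2-0|+|0-0| = 2
Tile 8: at (2,1), goal (2,1), distance |2-2|+|1-1| = 0
Sum: 2 + 1 + 1 + 3 + 1 + 2 + 2 + 0 = 12

Answer: 12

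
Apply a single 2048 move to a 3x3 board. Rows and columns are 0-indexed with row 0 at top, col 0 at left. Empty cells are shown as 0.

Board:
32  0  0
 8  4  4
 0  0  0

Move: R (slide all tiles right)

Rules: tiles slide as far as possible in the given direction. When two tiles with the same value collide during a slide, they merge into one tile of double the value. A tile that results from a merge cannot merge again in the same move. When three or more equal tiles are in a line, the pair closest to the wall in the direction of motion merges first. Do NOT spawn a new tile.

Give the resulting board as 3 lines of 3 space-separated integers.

Slide right:
row 0: [32, 0, 0] -> [0, 0, 32]
row 1: [8, 4, 4] -> [0, 8, 8]
row 2: [0, 0, 0] -> [0, 0, 0]

Answer:  0  0 32
 0  8  8
 0  0  0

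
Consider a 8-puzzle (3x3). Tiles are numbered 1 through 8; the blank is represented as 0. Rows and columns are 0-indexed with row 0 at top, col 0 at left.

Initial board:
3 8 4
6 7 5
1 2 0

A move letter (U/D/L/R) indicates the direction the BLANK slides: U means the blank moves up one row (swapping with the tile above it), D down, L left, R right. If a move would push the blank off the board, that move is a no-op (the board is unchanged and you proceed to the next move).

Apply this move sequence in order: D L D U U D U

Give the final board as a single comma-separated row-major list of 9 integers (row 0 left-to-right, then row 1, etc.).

After move 1 (D):
3 8 4
6 7 5
1 2 0

After move 2 (L):
3 8 4
6 7 5
1 0 2

After move 3 (D):
3 8 4
6 7 5
1 0 2

After move 4 (U):
3 8 4
6 0 5
1 7 2

After move 5 (U):
3 0 4
6 8 5
1 7 2

After move 6 (D):
3 8 4
6 0 5
1 7 2

After move 7 (U):
3 0 4
6 8 5
1 7 2

Answer: 3, 0, 4, 6, 8, 5, 1, 7, 2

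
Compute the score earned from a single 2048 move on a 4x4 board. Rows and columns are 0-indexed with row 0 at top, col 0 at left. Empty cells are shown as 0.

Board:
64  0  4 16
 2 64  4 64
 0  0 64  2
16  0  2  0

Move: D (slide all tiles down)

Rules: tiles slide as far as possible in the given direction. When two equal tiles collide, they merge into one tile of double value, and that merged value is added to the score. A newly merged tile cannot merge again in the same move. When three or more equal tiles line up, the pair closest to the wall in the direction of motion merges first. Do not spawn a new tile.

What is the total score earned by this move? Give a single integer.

Answer: 8

Derivation:
Slide down:
col 0: [64, 2, 0, 16] -> [0, 64, 2, 16]  score +0 (running 0)
col 1: [0, 64, 0, 0] -> [0, 0, 0, 64]  score +0 (running 0)
col 2: [4, 4, 64, 2] -> [0, 8, 64, 2]  score +8 (running 8)
col 3: [16, 64, 2, 0] -> [0, 16, 64, 2]  score +0 (running 8)
Board after move:
 0  0  0  0
64  0  8 16
 2  0 64 64
16 64  2  2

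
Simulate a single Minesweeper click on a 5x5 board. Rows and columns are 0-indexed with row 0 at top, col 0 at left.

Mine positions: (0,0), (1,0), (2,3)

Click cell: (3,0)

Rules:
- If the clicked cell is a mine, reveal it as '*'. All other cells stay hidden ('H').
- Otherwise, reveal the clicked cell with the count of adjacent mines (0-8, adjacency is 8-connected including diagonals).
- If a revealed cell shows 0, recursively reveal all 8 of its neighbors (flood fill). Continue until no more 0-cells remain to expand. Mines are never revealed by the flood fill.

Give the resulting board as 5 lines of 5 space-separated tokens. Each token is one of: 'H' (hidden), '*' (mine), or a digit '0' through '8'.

H H H H H
H H H H H
1 1 1 H H
0 0 1 1 1
0 0 0 0 0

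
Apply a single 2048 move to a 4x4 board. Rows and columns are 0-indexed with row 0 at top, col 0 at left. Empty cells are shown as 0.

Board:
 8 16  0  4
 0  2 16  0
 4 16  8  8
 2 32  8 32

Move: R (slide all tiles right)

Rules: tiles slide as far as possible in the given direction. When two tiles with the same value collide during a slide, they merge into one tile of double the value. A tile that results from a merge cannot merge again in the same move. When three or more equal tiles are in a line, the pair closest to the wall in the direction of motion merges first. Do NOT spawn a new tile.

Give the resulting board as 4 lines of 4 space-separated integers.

Slide right:
row 0: [8, 16, 0, 4] -> [0, 8, 16, 4]
row 1: [0, 2, 16, 0] -> [0, 0, 2, 16]
row 2: [4, 16, 8, 8] -> [0, 4, 16, 16]
row 3: [2, 32, 8, 32] -> [2, 32, 8, 32]

Answer:  0  8 16  4
 0  0  2 16
 0  4 16 16
 2 32  8 32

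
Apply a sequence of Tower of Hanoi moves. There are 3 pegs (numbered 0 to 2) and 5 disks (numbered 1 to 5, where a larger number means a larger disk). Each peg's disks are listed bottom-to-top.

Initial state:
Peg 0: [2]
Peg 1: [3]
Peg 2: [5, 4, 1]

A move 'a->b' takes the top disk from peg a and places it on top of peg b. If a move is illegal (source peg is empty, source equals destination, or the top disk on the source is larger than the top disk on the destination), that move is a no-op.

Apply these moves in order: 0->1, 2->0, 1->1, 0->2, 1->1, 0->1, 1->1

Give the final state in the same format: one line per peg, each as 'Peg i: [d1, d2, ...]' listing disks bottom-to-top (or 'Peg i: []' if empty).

Answer: Peg 0: []
Peg 1: [3, 2]
Peg 2: [5, 4, 1]

Derivation:
After move 1 (0->1):
Peg 0: []
Peg 1: [3, 2]
Peg 2: [5, 4, 1]

After move 2 (2->0):
Peg 0: [1]
Peg 1: [3, 2]
Peg 2: [5, 4]

After move 3 (1->1):
Peg 0: [1]
Peg 1: [3, 2]
Peg 2: [5, 4]

After move 4 (0->2):
Peg 0: []
Peg 1: [3, 2]
Peg 2: [5, 4, 1]

After move 5 (1->1):
Peg 0: []
Peg 1: [3, 2]
Peg 2: [5, 4, 1]

After move 6 (0->1):
Peg 0: []
Peg 1: [3, 2]
Peg 2: [5, 4, 1]

After move 7 (1->1):
Peg 0: []
Peg 1: [3, 2]
Peg 2: [5, 4, 1]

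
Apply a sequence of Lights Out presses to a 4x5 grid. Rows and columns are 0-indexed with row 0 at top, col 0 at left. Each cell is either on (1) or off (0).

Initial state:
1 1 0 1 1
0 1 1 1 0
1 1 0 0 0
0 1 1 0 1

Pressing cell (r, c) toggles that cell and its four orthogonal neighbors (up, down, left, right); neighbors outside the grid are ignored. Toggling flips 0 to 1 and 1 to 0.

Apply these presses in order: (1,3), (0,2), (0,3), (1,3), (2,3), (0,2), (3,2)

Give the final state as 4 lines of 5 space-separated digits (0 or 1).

After press 1 at (1,3):
1 1 0 0 1
0 1 0 0 1
1 1 0 1 0
0 1 1 0 1

After press 2 at (0,2):
1 0 1 1 1
0 1 1 0 1
1 1 0 1 0
0 1 1 0 1

After press 3 at (0,3):
1 0 0 0 0
0 1 1 1 1
1 1 0 1 0
0 1 1 0 1

After press 4 at (1,3):
1 0 0 1 0
0 1 0 0 0
1 1 0 0 0
0 1 1 0 1

After press 5 at (2,3):
1 0 0 1 0
0 1 0 1 0
1 1 1 1 1
0 1 1 1 1

After press 6 at (0,2):
1 1 1 0 0
0 1 1 1 0
1 1 1 1 1
0 1 1 1 1

After press 7 at (3,2):
1 1 1 0 0
0 1 1 1 0
1 1 0 1 1
0 0 0 0 1

Answer: 1 1 1 0 0
0 1 1 1 0
1 1 0 1 1
0 0 0 0 1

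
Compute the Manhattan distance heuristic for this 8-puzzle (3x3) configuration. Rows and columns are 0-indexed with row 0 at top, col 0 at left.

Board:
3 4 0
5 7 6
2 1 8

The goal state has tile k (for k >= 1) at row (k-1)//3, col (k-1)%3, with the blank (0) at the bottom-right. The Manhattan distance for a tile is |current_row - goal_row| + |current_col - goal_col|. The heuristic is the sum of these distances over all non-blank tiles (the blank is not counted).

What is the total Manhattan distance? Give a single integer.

Tile 3: at (0,0), goal (0,2), distance |0-0|+|0-2| = 2
Tile 4: at (0,1), goal (1,0), distance |0-1|+|1-0| = 2
Tile 5: at (1,0), goal (1,1), distance |1-1|+|0-1| = 1
Tile 7: at (1,1), goal (2,0), distance |1-2|+|1-0| = 2
Tile 6: at (1,2), goal (1,2), distance |1-1|+|2-2| = 0
Tile 2: at (2,0), goal (0,1), distance |2-0|+|0-1| = 3
Tile 1: at (2,1), goal (0,0), distance |2-0|+|1-0| = 3
Tile 8: at (2,2), goal (2,1), distance |2-2|+|2-1| = 1
Sum: 2 + 2 + 1 + 2 + 0 + 3 + 3 + 1 = 14

Answer: 14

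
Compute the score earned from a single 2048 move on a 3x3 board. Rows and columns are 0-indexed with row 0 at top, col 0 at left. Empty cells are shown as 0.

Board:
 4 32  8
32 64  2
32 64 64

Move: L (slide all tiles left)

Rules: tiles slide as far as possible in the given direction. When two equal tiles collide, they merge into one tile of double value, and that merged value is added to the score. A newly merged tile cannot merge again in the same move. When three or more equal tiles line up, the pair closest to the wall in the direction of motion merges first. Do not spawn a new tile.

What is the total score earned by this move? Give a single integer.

Slide left:
row 0: [4, 32, 8] -> [4, 32, 8]  score +0 (running 0)
row 1: [32, 64, 2] -> [32, 64, 2]  score +0 (running 0)
row 2: [32, 64, 64] -> [32, 128, 0]  score +128 (running 128)
Board after move:
  4  32   8
 32  64   2
 32 128   0

Answer: 128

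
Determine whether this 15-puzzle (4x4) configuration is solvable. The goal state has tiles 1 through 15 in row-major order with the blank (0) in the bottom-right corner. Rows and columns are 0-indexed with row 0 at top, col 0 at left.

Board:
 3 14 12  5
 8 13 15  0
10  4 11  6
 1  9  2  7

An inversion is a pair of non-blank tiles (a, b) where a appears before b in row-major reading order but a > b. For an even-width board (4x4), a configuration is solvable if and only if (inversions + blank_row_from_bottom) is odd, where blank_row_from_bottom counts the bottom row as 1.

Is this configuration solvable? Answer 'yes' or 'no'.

Inversions: 65
Blank is in row 1 (0-indexed from top), which is row 3 counting from the bottom (bottom = 1).
65 + 3 = 68, which is even, so the puzzle is not solvable.

Answer: no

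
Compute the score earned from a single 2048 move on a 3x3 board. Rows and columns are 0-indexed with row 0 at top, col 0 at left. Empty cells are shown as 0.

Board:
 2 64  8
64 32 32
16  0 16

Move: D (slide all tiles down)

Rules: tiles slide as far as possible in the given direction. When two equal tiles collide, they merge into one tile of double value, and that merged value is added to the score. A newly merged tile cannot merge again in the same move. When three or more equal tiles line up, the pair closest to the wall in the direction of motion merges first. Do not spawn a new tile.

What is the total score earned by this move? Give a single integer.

Answer: 0

Derivation:
Slide down:
col 0: [2, 64, 16] -> [2, 64, 16]  score +0 (running 0)
col 1: [64, 32, 0] -> [0, 64, 32]  score +0 (running 0)
col 2: [8, 32, 16] -> [8, 32, 16]  score +0 (running 0)
Board after move:
 2  0  8
64 64 32
16 32 16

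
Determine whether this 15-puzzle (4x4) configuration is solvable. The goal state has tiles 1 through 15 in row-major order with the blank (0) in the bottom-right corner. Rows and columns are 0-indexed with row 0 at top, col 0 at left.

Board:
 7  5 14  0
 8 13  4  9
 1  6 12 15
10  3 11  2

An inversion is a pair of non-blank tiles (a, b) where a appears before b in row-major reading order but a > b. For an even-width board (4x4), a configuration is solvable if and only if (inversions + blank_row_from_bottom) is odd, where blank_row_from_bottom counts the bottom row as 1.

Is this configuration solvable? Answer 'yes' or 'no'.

Answer: no

Derivation:
Inversions: 56
Blank is in row 0 (0-indexed from top), which is row 4 counting from the bottom (bottom = 1).
56 + 4 = 60, which is even, so the puzzle is not solvable.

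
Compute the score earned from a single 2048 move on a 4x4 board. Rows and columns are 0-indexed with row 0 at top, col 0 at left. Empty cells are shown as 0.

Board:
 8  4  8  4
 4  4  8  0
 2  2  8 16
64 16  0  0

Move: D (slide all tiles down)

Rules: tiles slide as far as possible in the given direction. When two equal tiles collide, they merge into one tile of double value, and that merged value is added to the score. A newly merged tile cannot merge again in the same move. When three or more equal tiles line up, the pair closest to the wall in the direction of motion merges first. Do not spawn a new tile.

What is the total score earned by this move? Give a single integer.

Answer: 24

Derivation:
Slide down:
col 0: [8, 4, 2, 64] -> [8, 4, 2, 64]  score +0 (running 0)
col 1: [4, 4, 2, 16] -> [0, 8, 2, 16]  score +8 (running 8)
col 2: [8, 8, 8, 0] -> [0, 0, 8, 16]  score +16 (running 24)
col 3: [4, 0, 16, 0] -> [0, 0, 4, 16]  score +0 (running 24)
Board after move:
 8  0  0  0
 4  8  0  0
 2  2  8  4
64 16 16 16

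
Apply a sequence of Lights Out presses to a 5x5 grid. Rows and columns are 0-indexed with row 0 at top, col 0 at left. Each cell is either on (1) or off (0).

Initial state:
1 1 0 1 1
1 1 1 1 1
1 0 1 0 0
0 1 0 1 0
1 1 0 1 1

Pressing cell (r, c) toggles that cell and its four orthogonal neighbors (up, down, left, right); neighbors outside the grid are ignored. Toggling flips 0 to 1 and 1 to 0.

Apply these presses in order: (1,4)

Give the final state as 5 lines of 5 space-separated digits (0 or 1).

After press 1 at (1,4):
1 1 0 1 0
1 1 1 0 0
1 0 1 0 1
0 1 0 1 0
1 1 0 1 1

Answer: 1 1 0 1 0
1 1 1 0 0
1 0 1 0 1
0 1 0 1 0
1 1 0 1 1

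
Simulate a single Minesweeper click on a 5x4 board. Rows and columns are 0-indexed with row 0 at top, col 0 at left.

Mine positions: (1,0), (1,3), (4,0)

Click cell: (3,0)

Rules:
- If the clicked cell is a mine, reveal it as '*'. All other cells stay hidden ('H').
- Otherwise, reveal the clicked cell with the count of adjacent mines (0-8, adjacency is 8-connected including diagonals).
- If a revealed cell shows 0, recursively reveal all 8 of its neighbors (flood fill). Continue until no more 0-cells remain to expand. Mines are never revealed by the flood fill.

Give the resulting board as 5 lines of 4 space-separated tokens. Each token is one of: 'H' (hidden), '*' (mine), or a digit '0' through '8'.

H H H H
H H H H
H H H H
1 H H H
H H H H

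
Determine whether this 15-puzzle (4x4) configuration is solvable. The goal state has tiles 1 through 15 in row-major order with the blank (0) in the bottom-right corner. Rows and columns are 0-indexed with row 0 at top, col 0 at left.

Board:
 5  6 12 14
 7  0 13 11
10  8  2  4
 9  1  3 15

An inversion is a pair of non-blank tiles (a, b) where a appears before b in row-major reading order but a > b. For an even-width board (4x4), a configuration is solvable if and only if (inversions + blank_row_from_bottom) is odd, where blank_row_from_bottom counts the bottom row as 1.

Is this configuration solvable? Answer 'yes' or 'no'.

Inversions: 61
Blank is in row 1 (0-indexed from top), which is row 3 counting from the bottom (bottom = 1).
61 + 3 = 64, which is even, so the puzzle is not solvable.

Answer: no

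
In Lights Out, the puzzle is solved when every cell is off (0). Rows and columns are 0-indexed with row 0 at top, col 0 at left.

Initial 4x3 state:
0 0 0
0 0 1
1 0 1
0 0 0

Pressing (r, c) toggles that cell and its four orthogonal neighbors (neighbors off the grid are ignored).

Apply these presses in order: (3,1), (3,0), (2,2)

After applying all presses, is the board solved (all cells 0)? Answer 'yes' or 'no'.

Answer: yes

Derivation:
After press 1 at (3,1):
0 0 0
0 0 1
1 1 1
1 1 1

After press 2 at (3,0):
0 0 0
0 0 1
0 1 1
0 0 1

After press 3 at (2,2):
0 0 0
0 0 0
0 0 0
0 0 0

Lights still on: 0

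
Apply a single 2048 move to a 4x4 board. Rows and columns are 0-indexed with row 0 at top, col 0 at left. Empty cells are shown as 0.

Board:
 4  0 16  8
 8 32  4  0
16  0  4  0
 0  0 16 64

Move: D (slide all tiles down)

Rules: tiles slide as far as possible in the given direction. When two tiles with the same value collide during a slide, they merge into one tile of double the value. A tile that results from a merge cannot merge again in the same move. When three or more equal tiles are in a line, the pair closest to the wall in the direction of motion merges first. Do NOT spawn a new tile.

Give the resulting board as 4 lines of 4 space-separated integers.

Answer:  0  0  0  0
 4  0 16  0
 8  0  8  8
16 32 16 64

Derivation:
Slide down:
col 0: [4, 8, 16, 0] -> [0, 4, 8, 16]
col 1: [0, 32, 0, 0] -> [0, 0, 0, 32]
col 2: [16, 4, 4, 16] -> [0, 16, 8, 16]
col 3: [8, 0, 0, 64] -> [0, 0, 8, 64]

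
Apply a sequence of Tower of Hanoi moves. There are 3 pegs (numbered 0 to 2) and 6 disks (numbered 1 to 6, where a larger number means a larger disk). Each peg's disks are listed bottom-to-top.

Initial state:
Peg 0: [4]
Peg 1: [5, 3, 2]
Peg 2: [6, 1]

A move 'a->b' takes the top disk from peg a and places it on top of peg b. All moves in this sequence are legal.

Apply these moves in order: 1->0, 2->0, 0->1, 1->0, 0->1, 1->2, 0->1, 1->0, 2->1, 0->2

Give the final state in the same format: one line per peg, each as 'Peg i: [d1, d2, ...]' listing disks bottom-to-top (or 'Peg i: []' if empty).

Answer: Peg 0: [4]
Peg 1: [5, 3, 1]
Peg 2: [6, 2]

Derivation:
After move 1 (1->0):
Peg 0: [4, 2]
Peg 1: [5, 3]
Peg 2: [6, 1]

After move 2 (2->0):
Peg 0: [4, 2, 1]
Peg 1: [5, 3]
Peg 2: [6]

After move 3 (0->1):
Peg 0: [4, 2]
Peg 1: [5, 3, 1]
Peg 2: [6]

After move 4 (1->0):
Peg 0: [4, 2, 1]
Peg 1: [5, 3]
Peg 2: [6]

After move 5 (0->1):
Peg 0: [4, 2]
Peg 1: [5, 3, 1]
Peg 2: [6]

After move 6 (1->2):
Peg 0: [4, 2]
Peg 1: [5, 3]
Peg 2: [6, 1]

After move 7 (0->1):
Peg 0: [4]
Peg 1: [5, 3, 2]
Peg 2: [6, 1]

After move 8 (1->0):
Peg 0: [4, 2]
Peg 1: [5, 3]
Peg 2: [6, 1]

After move 9 (2->1):
Peg 0: [4, 2]
Peg 1: [5, 3, 1]
Peg 2: [6]

After move 10 (0->2):
Peg 0: [4]
Peg 1: [5, 3, 1]
Peg 2: [6, 2]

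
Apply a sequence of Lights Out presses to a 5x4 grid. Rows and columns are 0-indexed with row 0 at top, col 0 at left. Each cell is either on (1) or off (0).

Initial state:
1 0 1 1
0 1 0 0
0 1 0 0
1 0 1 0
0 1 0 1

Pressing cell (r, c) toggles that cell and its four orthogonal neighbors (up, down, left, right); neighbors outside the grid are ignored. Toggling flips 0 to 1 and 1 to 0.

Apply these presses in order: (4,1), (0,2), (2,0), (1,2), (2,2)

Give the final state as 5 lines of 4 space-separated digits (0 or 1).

Answer: 1 1 1 0
1 0 1 1
1 1 0 1
0 1 0 0
1 0 1 1

Derivation:
After press 1 at (4,1):
1 0 1 1
0 1 0 0
0 1 0 0
1 1 1 0
1 0 1 1

After press 2 at (0,2):
1 1 0 0
0 1 1 0
0 1 0 0
1 1 1 0
1 0 1 1

After press 3 at (2,0):
1 1 0 0
1 1 1 0
1 0 0 0
0 1 1 0
1 0 1 1

After press 4 at (1,2):
1 1 1 0
1 0 0 1
1 0 1 0
0 1 1 0
1 0 1 1

After press 5 at (2,2):
1 1 1 0
1 0 1 1
1 1 0 1
0 1 0 0
1 0 1 1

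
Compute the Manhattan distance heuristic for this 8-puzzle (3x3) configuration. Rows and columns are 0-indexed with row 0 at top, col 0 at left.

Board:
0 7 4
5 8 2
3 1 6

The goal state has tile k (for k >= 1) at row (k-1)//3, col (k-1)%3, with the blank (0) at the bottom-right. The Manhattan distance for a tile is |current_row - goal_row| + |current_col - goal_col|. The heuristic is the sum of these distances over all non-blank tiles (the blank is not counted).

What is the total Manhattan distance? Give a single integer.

Tile 7: at (0,1), goal (2,0), distance |0-2|+|1-0| = 3
Tile 4: at (0,2), goal (1,0), distance |0-1|+|2-0| = 3
Tile 5: at (1,0), goal (1,1), distance |1-1|+|0-1| = 1
Tile 8: at (1,1), goal (2,1), distance |1-2|+|1-1| = 1
Tile 2: at (1,2), goal (0,1), distance |1-0|+|2-1| = 2
Tile 3: at (2,0), goal (0,2), distance |2-0|+|0-2| = 4
Tile 1: at (2,1), goal (0,0), distance |2-0|+|1-0| = 3
Tile 6: at (2,2), goal (1,2), distance |2-1|+|2-2| = 1
Sum: 3 + 3 + 1 + 1 + 2 + 4 + 3 + 1 = 18

Answer: 18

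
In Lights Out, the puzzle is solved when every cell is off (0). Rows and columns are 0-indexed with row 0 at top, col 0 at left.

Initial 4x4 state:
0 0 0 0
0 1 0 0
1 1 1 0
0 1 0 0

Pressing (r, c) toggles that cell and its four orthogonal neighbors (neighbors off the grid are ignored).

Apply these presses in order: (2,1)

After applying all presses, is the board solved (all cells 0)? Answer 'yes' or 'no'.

Answer: yes

Derivation:
After press 1 at (2,1):
0 0 0 0
0 0 0 0
0 0 0 0
0 0 0 0

Lights still on: 0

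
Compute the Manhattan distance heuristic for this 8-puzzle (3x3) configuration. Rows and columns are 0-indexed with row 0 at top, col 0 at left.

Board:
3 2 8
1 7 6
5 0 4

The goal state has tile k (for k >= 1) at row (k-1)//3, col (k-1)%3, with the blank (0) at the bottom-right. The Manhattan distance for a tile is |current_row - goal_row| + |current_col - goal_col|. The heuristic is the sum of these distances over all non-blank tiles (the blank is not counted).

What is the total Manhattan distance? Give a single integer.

Answer: 13

Derivation:
Tile 3: at (0,0), goal (0,2), distance |0-0|+|0-2| = 2
Tile 2: at (0,1), goal (0,1), distance |0-0|+|1-1| = 0
Tile 8: at (0,2), goal (2,1), distance |0-2|+|2-1| = 3
Tile 1: at (1,0), goal (0,0), distance |1-0|+|0-0| = 1
Tile 7: at (1,1), goal (2,0), distance |1-2|+|1-0| = 2
Tile 6: at (1,2), goal (1,2), distance |1-1|+|2-2| = 0
Tile 5: at (2,0), goal (1,1), distance |2-1|+|0-1| = 2
Tile 4: at (2,2), goal (1,0), distance |2-1|+|2-0| = 3
Sum: 2 + 0 + 3 + 1 + 2 + 0 + 2 + 3 = 13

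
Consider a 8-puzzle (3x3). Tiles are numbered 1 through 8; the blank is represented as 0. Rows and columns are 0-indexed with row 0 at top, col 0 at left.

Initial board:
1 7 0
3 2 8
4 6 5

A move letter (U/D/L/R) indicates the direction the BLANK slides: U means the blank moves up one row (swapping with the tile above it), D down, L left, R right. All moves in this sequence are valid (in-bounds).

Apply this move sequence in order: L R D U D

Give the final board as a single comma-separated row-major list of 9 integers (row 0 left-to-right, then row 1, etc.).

After move 1 (L):
1 0 7
3 2 8
4 6 5

After move 2 (R):
1 7 0
3 2 8
4 6 5

After move 3 (D):
1 7 8
3 2 0
4 6 5

After move 4 (U):
1 7 0
3 2 8
4 6 5

After move 5 (D):
1 7 8
3 2 0
4 6 5

Answer: 1, 7, 8, 3, 2, 0, 4, 6, 5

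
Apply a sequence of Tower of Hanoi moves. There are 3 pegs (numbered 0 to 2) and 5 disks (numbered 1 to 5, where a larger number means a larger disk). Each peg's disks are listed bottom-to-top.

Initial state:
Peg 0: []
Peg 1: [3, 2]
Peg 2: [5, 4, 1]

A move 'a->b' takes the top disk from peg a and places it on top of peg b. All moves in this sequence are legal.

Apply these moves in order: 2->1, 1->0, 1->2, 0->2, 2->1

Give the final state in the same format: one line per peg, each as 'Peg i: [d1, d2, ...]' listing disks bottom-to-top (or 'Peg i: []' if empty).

After move 1 (2->1):
Peg 0: []
Peg 1: [3, 2, 1]
Peg 2: [5, 4]

After move 2 (1->0):
Peg 0: [1]
Peg 1: [3, 2]
Peg 2: [5, 4]

After move 3 (1->2):
Peg 0: [1]
Peg 1: [3]
Peg 2: [5, 4, 2]

After move 4 (0->2):
Peg 0: []
Peg 1: [3]
Peg 2: [5, 4, 2, 1]

After move 5 (2->1):
Peg 0: []
Peg 1: [3, 1]
Peg 2: [5, 4, 2]

Answer: Peg 0: []
Peg 1: [3, 1]
Peg 2: [5, 4, 2]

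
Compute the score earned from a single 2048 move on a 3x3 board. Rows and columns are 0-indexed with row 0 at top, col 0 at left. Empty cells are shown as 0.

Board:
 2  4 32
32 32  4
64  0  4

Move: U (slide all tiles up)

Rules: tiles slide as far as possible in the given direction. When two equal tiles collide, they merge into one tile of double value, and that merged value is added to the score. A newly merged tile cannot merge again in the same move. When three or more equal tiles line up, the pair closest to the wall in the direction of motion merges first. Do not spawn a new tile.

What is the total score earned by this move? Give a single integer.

Slide up:
col 0: [2, 32, 64] -> [2, 32, 64]  score +0 (running 0)
col 1: [4, 32, 0] -> [4, 32, 0]  score +0 (running 0)
col 2: [32, 4, 4] -> [32, 8, 0]  score +8 (running 8)
Board after move:
 2  4 32
32 32  8
64  0  0

Answer: 8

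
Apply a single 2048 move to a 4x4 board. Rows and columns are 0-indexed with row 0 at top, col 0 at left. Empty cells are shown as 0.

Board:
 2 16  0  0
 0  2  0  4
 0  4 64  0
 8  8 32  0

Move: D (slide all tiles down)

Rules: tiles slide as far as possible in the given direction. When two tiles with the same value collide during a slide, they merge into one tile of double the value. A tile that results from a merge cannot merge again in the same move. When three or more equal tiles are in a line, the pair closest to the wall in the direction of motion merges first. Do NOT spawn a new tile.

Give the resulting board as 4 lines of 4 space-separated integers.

Answer:  0 16  0  0
 0  2  0  0
 2  4 64  0
 8  8 32  4

Derivation:
Slide down:
col 0: [2, 0, 0, 8] -> [0, 0, 2, 8]
col 1: [16, 2, 4, 8] -> [16, 2, 4, 8]
col 2: [0, 0, 64, 32] -> [0, 0, 64, 32]
col 3: [0, 4, 0, 0] -> [0, 0, 0, 4]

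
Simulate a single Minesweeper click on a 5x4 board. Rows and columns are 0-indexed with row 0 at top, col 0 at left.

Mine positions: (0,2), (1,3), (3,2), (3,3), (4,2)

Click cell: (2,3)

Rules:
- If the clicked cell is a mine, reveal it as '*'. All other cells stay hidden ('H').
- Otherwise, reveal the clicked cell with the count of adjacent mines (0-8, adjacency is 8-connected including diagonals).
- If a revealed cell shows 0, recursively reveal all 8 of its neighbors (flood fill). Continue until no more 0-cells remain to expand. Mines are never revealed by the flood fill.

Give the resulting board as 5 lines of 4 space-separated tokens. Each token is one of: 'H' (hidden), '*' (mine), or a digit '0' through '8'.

H H H H
H H H H
H H H 3
H H H H
H H H H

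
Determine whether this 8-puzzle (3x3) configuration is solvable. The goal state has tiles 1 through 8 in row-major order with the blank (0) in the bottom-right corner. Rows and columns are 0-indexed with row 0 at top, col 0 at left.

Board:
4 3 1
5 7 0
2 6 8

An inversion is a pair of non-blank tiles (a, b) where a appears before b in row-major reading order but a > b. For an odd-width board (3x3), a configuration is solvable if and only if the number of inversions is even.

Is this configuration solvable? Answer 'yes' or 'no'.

Inversions (pairs i<j in row-major order where tile[i] > tile[j] > 0): 8
8 is even, so the puzzle is solvable.

Answer: yes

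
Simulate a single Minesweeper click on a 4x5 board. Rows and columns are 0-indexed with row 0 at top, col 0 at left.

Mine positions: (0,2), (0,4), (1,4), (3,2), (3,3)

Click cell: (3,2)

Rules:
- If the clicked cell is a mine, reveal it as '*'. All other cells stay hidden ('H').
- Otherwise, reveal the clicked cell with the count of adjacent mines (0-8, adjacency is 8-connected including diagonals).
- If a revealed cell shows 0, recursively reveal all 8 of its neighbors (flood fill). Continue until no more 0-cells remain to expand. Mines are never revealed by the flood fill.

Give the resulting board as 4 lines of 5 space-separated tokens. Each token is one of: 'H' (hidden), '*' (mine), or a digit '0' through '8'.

H H H H H
H H H H H
H H H H H
H H * H H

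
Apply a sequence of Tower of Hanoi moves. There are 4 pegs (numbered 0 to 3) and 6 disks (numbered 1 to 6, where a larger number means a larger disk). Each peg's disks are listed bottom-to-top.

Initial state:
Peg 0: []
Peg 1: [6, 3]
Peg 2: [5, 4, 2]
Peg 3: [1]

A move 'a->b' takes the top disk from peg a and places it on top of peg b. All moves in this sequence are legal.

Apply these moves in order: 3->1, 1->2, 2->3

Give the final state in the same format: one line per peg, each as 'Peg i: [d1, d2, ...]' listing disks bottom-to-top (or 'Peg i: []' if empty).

Answer: Peg 0: []
Peg 1: [6, 3]
Peg 2: [5, 4, 2]
Peg 3: [1]

Derivation:
After move 1 (3->1):
Peg 0: []
Peg 1: [6, 3, 1]
Peg 2: [5, 4, 2]
Peg 3: []

After move 2 (1->2):
Peg 0: []
Peg 1: [6, 3]
Peg 2: [5, 4, 2, 1]
Peg 3: []

After move 3 (2->3):
Peg 0: []
Peg 1: [6, 3]
Peg 2: [5, 4, 2]
Peg 3: [1]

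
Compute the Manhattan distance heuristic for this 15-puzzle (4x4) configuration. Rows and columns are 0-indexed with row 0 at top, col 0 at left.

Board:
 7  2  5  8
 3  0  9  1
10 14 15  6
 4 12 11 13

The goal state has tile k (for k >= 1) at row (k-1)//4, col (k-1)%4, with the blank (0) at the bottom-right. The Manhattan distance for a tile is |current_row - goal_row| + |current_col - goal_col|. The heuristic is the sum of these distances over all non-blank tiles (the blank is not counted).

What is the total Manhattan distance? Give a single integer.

Answer: 36

Derivation:
Tile 7: at (0,0), goal (1,2), distance |0-1|+|0-2| = 3
Tile 2: at (0,1), goal (0,1), distance |0-0|+|1-1| = 0
Tile 5: at (0,2), goal (1,0), distance |0-1|+|2-0| = 3
Tile 8: at (0,3), goal (1,3), distance |0-1|+|3-3| = 1
Tile 3: at (1,0), goal (0,2), distance |1-0|+|0-2| = 3
Tile 9: at (1,2), goal (2,0), distance |1-2|+|2-0| = 3
Tile 1: at (1,3), goal (0,0), distance |1-0|+|3-0| = 4
Tile 10: at (2,0), goal (2,1), distance |2-2|+|0-1| = 1
Tile 14: at (2,1), goal (3,1), distance |2-3|+|1-1| = 1
Tile 15: at (2,2), goal (3,2), distance |2-3|+|2-2| = 1
Tile 6: at (2,3), goal (1,1), distance |2-1|+|3-1| = 3
Tile 4: at (3,0), goal (0,3), distance |3-0|+|0-3| = 6
Tile 12: at (3,1), goal (2,3), distance |3-2|+|1-3| = 3
Tile 11: at (3,2), goal (2,2), distance |3-2|+|2-2| = 1
Tile 13: at (3,3), goal (3,0), distance |3-3|+|3-0| = 3
Sum: 3 + 0 + 3 + 1 + 3 + 3 + 4 + 1 + 1 + 1 + 3 + 6 + 3 + 1 + 3 = 36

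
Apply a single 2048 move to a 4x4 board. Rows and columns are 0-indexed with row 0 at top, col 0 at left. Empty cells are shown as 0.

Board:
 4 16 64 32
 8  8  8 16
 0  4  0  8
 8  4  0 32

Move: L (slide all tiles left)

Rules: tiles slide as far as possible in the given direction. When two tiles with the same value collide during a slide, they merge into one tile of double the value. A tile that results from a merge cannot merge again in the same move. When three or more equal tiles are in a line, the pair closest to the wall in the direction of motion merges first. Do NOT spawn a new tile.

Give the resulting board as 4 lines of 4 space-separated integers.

Slide left:
row 0: [4, 16, 64, 32] -> [4, 16, 64, 32]
row 1: [8, 8, 8, 16] -> [16, 8, 16, 0]
row 2: [0, 4, 0, 8] -> [4, 8, 0, 0]
row 3: [8, 4, 0, 32] -> [8, 4, 32, 0]

Answer:  4 16 64 32
16  8 16  0
 4  8  0  0
 8  4 32  0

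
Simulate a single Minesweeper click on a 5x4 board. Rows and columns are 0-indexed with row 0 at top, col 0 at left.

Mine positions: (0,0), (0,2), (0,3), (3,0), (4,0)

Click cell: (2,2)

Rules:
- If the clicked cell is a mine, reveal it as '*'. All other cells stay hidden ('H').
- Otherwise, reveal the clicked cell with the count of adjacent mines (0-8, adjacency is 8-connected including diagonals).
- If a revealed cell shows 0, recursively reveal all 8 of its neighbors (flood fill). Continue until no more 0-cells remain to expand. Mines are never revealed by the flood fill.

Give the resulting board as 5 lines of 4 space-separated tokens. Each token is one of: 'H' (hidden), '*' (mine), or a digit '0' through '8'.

H H H H
H 2 2 2
H 1 0 0
H 2 0 0
H 2 0 0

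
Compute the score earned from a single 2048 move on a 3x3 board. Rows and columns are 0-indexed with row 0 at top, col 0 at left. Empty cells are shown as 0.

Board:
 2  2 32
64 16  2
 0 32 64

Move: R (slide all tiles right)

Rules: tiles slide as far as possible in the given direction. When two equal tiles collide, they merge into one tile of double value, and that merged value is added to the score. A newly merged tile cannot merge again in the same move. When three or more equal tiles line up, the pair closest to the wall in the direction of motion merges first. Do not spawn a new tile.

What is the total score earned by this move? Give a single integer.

Answer: 4

Derivation:
Slide right:
row 0: [2, 2, 32] -> [0, 4, 32]  score +4 (running 4)
row 1: [64, 16, 2] -> [64, 16, 2]  score +0 (running 4)
row 2: [0, 32, 64] -> [0, 32, 64]  score +0 (running 4)
Board after move:
 0  4 32
64 16  2
 0 32 64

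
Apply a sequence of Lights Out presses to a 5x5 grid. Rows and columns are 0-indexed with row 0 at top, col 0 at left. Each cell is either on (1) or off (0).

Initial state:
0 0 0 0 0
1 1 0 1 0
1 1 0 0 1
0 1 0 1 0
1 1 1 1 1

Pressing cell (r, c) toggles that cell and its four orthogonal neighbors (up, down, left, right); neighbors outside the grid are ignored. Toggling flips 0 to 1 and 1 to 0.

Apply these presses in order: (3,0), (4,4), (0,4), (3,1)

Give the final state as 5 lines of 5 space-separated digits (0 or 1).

After press 1 at (3,0):
0 0 0 0 0
1 1 0 1 0
0 1 0 0 1
1 0 0 1 0
0 1 1 1 1

After press 2 at (4,4):
0 0 0 0 0
1 1 0 1 0
0 1 0 0 1
1 0 0 1 1
0 1 1 0 0

After press 3 at (0,4):
0 0 0 1 1
1 1 0 1 1
0 1 0 0 1
1 0 0 1 1
0 1 1 0 0

After press 4 at (3,1):
0 0 0 1 1
1 1 0 1 1
0 0 0 0 1
0 1 1 1 1
0 0 1 0 0

Answer: 0 0 0 1 1
1 1 0 1 1
0 0 0 0 1
0 1 1 1 1
0 0 1 0 0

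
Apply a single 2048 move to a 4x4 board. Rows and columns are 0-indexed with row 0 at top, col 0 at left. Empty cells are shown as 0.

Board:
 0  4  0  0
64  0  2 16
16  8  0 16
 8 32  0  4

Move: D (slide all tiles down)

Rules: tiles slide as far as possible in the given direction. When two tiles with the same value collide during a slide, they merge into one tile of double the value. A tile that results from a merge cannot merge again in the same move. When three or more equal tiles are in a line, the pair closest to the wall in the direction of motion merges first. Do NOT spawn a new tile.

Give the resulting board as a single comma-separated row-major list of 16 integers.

Answer: 0, 0, 0, 0, 64, 4, 0, 0, 16, 8, 0, 32, 8, 32, 2, 4

Derivation:
Slide down:
col 0: [0, 64, 16, 8] -> [0, 64, 16, 8]
col 1: [4, 0, 8, 32] -> [0, 4, 8, 32]
col 2: [0, 2, 0, 0] -> [0, 0, 0, 2]
col 3: [0, 16, 16, 4] -> [0, 0, 32, 4]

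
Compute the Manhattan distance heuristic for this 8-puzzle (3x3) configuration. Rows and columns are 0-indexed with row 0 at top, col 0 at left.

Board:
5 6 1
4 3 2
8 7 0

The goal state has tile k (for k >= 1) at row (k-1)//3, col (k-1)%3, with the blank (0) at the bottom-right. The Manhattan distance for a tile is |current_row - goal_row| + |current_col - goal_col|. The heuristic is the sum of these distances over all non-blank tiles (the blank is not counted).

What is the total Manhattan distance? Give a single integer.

Answer: 12

Derivation:
Tile 5: (0,0)->(1,1) = 2
Tile 6: (0,1)->(1,2) = 2
Tile 1: (0,2)->(0,0) = 2
Tile 4: (1,0)->(1,0) = 0
Tile 3: (1,1)->(0,2) = 2
Tile 2: (1,2)->(0,1) = 2
Tile 8: (2,0)->(2,1) = 1
Tile 7: (2,1)->(2,0) = 1
Sum: 2 + 2 + 2 + 0 + 2 + 2 + 1 + 1 = 12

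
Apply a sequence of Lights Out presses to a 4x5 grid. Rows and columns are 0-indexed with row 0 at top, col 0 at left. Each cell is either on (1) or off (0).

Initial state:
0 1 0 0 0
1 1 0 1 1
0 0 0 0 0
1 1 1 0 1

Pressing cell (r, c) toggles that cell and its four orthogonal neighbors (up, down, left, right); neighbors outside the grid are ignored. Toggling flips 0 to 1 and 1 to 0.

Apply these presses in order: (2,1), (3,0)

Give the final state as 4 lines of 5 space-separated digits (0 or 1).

Answer: 0 1 0 0 0
1 0 0 1 1
0 1 1 0 0
0 1 1 0 1

Derivation:
After press 1 at (2,1):
0 1 0 0 0
1 0 0 1 1
1 1 1 0 0
1 0 1 0 1

After press 2 at (3,0):
0 1 0 0 0
1 0 0 1 1
0 1 1 0 0
0 1 1 0 1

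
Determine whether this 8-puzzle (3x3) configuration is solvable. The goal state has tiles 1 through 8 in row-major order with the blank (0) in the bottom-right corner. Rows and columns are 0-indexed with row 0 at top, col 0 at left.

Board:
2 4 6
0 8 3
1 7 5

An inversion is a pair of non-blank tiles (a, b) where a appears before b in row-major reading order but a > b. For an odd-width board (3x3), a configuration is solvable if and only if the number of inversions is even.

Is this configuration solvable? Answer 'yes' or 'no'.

Inversions (pairs i<j in row-major order where tile[i] > tile[j] > 0): 12
12 is even, so the puzzle is solvable.

Answer: yes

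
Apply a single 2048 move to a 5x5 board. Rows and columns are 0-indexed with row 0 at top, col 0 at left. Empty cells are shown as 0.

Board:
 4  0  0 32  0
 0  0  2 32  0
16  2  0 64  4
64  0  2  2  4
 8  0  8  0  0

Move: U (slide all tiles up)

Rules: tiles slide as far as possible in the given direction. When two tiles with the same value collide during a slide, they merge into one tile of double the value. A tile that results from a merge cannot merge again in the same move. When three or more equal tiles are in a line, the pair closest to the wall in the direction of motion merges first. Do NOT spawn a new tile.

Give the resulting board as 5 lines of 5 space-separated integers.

Answer:  4  2  4 64  8
16  0  8 64  0
64  0  0  2  0
 8  0  0  0  0
 0  0  0  0  0

Derivation:
Slide up:
col 0: [4, 0, 16, 64, 8] -> [4, 16, 64, 8, 0]
col 1: [0, 0, 2, 0, 0] -> [2, 0, 0, 0, 0]
col 2: [0, 2, 0, 2, 8] -> [4, 8, 0, 0, 0]
col 3: [32, 32, 64, 2, 0] -> [64, 64, 2, 0, 0]
col 4: [0, 0, 4, 4, 0] -> [8, 0, 0, 0, 0]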